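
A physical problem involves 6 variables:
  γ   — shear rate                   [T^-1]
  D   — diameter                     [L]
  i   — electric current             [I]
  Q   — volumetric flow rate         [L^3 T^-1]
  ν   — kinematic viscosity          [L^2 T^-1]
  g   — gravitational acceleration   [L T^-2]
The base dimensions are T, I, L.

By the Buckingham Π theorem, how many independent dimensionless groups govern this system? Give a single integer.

3

Exponent matrix [T,I,L] × [γ,D,i,Q,ν,g]:
  T: [-1  0  0 -1 -1 -2]
  I: [ 0  0  1  0  0  0]
  L: [ 0  1  0  3  2  1]
Echelon form has 3 nonzero rows (pivots: γ,D,i)
Π count = n − r = 6 − 3 = 3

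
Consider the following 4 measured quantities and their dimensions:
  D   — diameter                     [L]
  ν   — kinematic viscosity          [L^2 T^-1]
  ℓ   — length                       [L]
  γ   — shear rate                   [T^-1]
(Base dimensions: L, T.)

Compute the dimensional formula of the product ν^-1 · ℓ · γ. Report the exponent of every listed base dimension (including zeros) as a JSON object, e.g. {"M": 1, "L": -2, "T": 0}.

{"L": -1, "T": 0}

Write exponents as rows L,T / cols D,ν,ℓ,γ:
  L: [ 1  2  1  0]
  T: [ 0 -1  0 -1]
  [L]: (-1)·2+(1)·1+(1)·0 = -1
  [T]: (-1)·-1+(1)·0+(1)·-1 = 0
⇒ L^-1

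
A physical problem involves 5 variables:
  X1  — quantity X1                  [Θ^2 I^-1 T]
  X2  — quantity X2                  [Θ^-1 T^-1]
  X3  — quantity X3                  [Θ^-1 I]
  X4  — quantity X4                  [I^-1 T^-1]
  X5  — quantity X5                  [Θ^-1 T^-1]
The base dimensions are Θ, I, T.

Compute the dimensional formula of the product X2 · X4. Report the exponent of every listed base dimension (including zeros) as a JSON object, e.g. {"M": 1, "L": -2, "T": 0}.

Dimensional matrix (Θ×I×T by X1×X2×X3×X4×X5):
  Θ: [ 2 -1 -1  0 -1]
  I: [-1  0  1 -1  0]
  T: [ 1 -1  0 -1 -1]
  [Θ]: (1)·-1+(1)·0 = -1
  [I]: (1)·0+(1)·-1 = -1
  [T]: (1)·-1+(1)·-1 = -2
⇒ Θ^-1 I^-1 T^-2

{"Θ": -1, "I": -1, "T": -2}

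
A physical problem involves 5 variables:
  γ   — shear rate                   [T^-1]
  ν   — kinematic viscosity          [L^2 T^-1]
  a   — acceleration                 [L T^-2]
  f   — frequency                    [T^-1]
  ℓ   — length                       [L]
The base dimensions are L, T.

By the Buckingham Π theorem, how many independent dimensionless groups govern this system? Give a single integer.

Write exponents as rows L,T / cols γ,ν,a,f,ℓ:
  L: [ 0  2  1  0  1]
  T: [-1 -1 -2 -1  0]
Echelon form has 2 nonzero rows (pivots: γ,ν)
Π count = n − r = 5 − 2 = 3

3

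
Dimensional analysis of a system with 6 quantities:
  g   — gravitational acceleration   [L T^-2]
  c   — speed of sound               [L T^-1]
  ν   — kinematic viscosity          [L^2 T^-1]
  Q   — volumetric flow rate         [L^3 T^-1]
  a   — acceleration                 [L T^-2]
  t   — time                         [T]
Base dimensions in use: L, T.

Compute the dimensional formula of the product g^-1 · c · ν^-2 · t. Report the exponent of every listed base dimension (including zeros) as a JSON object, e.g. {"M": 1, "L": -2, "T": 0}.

{"L": -4, "T": 4}

Write exponents as rows L,T / cols g,c,ν,Q,a,t:
  L: [ 1  1  2  3  1  0]
  T: [-2 -1 -1 -1 -2  1]
  [L]: (-1)·1+(1)·1+(-2)·2+(1)·0 = -4
  [T]: (-1)·-2+(1)·-1+(-2)·-1+(1)·1 = 4
⇒ L^-4 T^4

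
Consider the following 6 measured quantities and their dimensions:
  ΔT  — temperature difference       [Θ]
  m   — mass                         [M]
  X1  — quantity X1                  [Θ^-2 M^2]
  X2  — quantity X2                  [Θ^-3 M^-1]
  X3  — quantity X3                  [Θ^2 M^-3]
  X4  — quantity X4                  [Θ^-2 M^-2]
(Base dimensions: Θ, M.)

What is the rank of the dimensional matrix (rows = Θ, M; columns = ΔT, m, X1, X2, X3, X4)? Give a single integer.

2

Dimensional matrix (Θ×M by ΔT×m×X1×X2×X3×X4):
  Θ: [ 1  0 -2 -3  2 -2]
  M: [ 0  1  2 -1 -3 -2]
Echelon form has 2 nonzero rows (pivots: ΔT,m)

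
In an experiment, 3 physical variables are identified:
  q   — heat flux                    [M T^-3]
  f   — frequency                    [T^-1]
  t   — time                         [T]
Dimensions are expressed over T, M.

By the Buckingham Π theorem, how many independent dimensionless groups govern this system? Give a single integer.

1

Exponent matrix [T,M] × [q,f,t]:
  T: [-3 -1  1]
  M: [ 1  0  0]
RREF → pivots at {q,f} ⇒ r = 2
3 vars − rank 2 = 1 Π group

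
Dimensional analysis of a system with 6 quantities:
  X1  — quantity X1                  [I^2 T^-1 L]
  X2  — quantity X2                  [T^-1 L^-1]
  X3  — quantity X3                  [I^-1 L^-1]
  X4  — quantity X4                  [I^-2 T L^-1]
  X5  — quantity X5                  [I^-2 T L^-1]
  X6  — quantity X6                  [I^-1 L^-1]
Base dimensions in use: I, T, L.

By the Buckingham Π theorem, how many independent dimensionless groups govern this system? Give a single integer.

Dimensional matrix (I×T×L by X1×X2×X3×X4×X5×X6):
  I: [ 2  0 -1 -2 -2 -1]
  T: [-1 -1  0  1  1  0]
  L: [ 1 -1 -1 -1 -1 -1]
RREF → pivots at {X1,X2} ⇒ r = 2
6 vars − rank 2 = 4 Π groups

4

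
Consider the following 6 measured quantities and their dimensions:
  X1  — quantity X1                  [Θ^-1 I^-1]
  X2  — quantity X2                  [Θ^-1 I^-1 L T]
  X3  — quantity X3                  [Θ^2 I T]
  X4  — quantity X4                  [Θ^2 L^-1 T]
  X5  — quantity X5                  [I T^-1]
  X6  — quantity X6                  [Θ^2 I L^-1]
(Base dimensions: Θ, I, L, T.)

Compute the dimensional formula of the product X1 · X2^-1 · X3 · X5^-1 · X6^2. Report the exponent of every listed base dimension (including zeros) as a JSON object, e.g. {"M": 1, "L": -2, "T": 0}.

Exponent matrix [Θ,I,L,T] × [X1,X2,X3,X4,X5,X6]:
  Θ: [-1 -1  2  2  0  2]
  I: [-1 -1  1  0  1  1]
  L: [ 0  1  0 -1  0 -1]
  T: [ 0  1  1  1 -1  0]
  [Θ]: (1)·-1+(-1)·-1+(1)·2+(-1)·0+(2)·2 = 6
  [I]: (1)·-1+(-1)·-1+(1)·1+(-1)·1+(2)·1 = 2
  [L]: (1)·0+(-1)·1+(1)·0+(-1)·0+(2)·-1 = -3
  [T]: (1)·0+(-1)·1+(1)·1+(-1)·-1+(2)·0 = 1
⇒ Θ^6 I^2 L^-3 T

{"Θ": 6, "I": 2, "L": -3, "T": 1}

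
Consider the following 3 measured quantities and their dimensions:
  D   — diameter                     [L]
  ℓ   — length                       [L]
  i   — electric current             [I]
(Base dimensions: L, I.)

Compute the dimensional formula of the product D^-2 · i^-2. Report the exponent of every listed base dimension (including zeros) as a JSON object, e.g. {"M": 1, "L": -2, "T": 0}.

Exponent matrix [L,I] × [D,ℓ,i]:
  L: [ 1  1  0]
  I: [ 0  0  1]
  [L]: (-2)·1+(-2)·0 = -2
  [I]: (-2)·0+(-2)·1 = -2
⇒ L^-2 I^-2

{"L": -2, "I": -2}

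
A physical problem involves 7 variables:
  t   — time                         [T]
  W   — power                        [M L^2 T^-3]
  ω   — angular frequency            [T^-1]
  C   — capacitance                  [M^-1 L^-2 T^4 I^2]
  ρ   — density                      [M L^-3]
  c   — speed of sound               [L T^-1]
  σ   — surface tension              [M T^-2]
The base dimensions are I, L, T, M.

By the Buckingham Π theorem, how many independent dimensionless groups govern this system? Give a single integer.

Write exponents as rows I,L,T,M / cols t,W,ω,C,ρ,c,σ:
  I: [ 0  0  0  2  0  0  0]
  L: [ 0  2  0 -2 -3  1  0]
  T: [ 1 -3 -1  4  0 -1 -2]
  M: [ 0  1  0 -1  1  0  1]
RREF → pivots at {t,W,C,ρ} ⇒ r = 4
7 vars − rank 4 = 3 Π groups

3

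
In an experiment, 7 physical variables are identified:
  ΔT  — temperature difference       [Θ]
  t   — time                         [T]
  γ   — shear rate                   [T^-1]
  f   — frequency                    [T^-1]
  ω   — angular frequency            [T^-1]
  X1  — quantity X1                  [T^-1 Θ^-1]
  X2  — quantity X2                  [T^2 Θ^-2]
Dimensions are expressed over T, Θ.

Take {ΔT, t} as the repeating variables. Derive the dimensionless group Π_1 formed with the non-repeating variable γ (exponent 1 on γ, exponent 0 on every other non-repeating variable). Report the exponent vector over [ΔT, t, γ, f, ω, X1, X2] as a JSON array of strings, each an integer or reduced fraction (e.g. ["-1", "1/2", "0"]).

["0", "1", "1", "0", "0", "0", "0"]

Exponent matrix [T,Θ] × [ΔT,t,γ,f,ω,X1,X2]:
  T: [ 0  1 -1 -1 -1 -1  2]
  Θ: [ 1  0  0  0  0 -1 -2]
Row reduction gives pivot columns ΔT,t; rank = 2
Pivot set = {ΔT,t}, free = {γ,f,ω,X1,X2}
RREF:
  r0: [   1    0    0    0    0   -1   -2]
  r1: [   0    1   -1   -1   -1   -1    2]
Fix exponent of γ at 1, f at 0, ω at 0, X1 at 0, X2 at 0; solve each RREF row for its pivot's exponent:
  r0: exp(ΔT) + (0)·1 = 0 ⇒ exp(ΔT) = 0
  r1: exp(t) + (-1)·1 = 0 ⇒ exp(t) = 1
Π_1 = t · γ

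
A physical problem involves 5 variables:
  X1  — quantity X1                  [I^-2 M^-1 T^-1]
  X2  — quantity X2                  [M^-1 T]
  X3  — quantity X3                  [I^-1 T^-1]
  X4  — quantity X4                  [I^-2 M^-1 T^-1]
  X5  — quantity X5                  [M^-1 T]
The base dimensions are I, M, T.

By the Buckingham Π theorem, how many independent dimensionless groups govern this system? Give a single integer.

3

Exponent matrix [I,M,T] × [X1,X2,X3,X4,X5]:
  I: [-2  0 -1 -2  0]
  M: [-1 -1  0 -1 -1]
  T: [-1  1 -1 -1  1]
RREF → pivots at {X1,X2} ⇒ r = 2
n=5, r=2 ⇒ 3 dimensionless groups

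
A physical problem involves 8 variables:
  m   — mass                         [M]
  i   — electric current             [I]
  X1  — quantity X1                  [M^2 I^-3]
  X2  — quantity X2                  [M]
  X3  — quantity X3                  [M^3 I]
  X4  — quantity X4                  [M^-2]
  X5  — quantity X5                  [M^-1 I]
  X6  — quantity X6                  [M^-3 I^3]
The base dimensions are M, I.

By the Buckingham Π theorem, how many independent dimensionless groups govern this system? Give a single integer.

6

Exponent matrix [M,I] × [m,i,X1,X2,X3,X4,X5,X6]:
  M: [ 1  0  2  1  3 -2 -1 -3]
  I: [ 0  1 -3  0  1  0  1  3]
RREF → pivots at {m,i} ⇒ r = 2
8 vars − rank 2 = 6 Π groups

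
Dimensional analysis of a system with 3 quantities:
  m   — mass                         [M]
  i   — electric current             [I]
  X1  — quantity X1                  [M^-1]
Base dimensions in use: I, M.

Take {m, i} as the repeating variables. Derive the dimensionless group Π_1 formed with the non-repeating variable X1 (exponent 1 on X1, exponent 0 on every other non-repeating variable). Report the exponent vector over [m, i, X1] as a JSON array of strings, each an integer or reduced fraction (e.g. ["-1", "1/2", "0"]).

["1", "0", "1"]

Exponent matrix [I,M] × [m,i,X1]:
  I: [ 0  1  0]
  M: [ 1  0 -1]
Echelon form has 2 nonzero rows (pivots: m,i)
Repeat: m,i; free: X1
RREF:
  r0: [   1    0   -1]
  r1: [   0    1    0]
Fix exponent of X1 at 1; solve each RREF row for its pivot's exponent:
  r0: exp(m) + (-1)·1 = 0 ⇒ exp(m) = 1
  r1: exp(i) + (0)·1 = 0 ⇒ exp(i) = 0
Π_1 = m · X1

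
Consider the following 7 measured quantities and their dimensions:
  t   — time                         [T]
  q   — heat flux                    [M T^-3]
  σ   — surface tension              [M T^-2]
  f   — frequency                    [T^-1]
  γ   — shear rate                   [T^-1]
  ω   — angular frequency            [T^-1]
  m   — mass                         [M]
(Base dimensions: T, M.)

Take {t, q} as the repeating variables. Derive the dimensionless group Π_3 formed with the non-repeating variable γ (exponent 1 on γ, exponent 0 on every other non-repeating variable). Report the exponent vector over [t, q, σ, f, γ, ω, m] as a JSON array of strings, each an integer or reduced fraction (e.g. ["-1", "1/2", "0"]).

Exponent matrix [T,M] × [t,q,σ,f,γ,ω,m]:
  T: [ 1 -3 -2 -1 -1 -1  0]
  M: [ 0  1  1  0  0  0  1]
Echelon form has 2 nonzero rows (pivots: t,q)
Pivot set = {t,q}, free = {σ,f,γ,ω,m}
RREF:
  r0: [   1    0    1   -1   -1   -1    3]
  r1: [   0    1    1    0    0    0    1]
Fix exponent of γ at 1, σ at 0, f at 0, ω at 0, m at 0; solve each RREF row for its pivot's exponent:
  r0: exp(t) + (-1)·1 = 0 ⇒ exp(t) = 1
  r1: exp(q) + (0)·1 = 0 ⇒ exp(q) = 0
Π_3 = t · γ

["1", "0", "0", "0", "1", "0", "0"]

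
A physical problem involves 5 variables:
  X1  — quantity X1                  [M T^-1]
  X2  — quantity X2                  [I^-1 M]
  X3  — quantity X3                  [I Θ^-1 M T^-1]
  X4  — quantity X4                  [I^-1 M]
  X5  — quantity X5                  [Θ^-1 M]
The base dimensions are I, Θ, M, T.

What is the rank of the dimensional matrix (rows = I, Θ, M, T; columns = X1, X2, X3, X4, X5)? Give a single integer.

3

Exponent matrix [I,Θ,M,T] × [X1,X2,X3,X4,X5]:
  I: [ 0 -1  1 -1  0]
  Θ: [ 0  0 -1  0 -1]
  M: [ 1  1  1  1  1]
  T: [-1  0 -1  0  0]
RREF → pivots at {X1,X2,X3} ⇒ r = 3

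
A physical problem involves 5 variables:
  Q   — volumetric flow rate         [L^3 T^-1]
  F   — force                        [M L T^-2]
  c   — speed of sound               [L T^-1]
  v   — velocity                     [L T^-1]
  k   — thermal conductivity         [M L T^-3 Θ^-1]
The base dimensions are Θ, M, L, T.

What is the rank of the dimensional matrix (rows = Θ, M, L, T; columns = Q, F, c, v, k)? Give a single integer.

Dimensional matrix (Θ×M×L×T by Q×F×c×v×k):
  Θ: [ 0  0  0  0 -1]
  M: [ 0  1  0  0  1]
  L: [ 3  1  1  1  1]
  T: [-1 -2 -1 -1 -3]
RREF → pivots at {Q,F,c,k} ⇒ r = 4

4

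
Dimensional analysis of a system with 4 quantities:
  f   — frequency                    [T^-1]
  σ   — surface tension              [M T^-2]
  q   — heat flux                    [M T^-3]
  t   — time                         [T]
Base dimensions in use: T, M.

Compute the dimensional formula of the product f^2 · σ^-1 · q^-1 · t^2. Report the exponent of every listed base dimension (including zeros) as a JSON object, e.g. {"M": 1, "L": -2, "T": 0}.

Write exponents as rows T,M / cols f,σ,q,t:
  T: [-1 -2 -3  1]
  M: [ 0  1  1  0]
  [T]: (2)·-1+(-1)·-2+(-1)·-3+(2)·1 = 5
  [M]: (2)·0+(-1)·1+(-1)·1+(2)·0 = -2
⇒ T^5 M^-2

{"T": 5, "M": -2}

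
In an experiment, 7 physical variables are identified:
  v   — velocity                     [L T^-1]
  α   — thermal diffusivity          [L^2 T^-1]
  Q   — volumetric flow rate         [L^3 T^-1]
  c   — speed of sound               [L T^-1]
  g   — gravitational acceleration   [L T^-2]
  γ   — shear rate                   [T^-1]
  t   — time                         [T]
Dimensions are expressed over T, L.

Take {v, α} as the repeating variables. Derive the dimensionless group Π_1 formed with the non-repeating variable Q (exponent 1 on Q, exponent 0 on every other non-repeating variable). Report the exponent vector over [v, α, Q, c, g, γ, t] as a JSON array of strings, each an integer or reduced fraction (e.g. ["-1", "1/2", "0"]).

Exponent matrix [T,L] × [v,α,Q,c,g,γ,t]:
  T: [-1 -1 -1 -1 -2 -1  1]
  L: [ 1  2  3  1  1  0  0]
RREF → pivots at {v,α} ⇒ r = 2
Repeat: v,α; free: Q,c,g,γ,t
RREF:
  r0: [   1    0   -1    1    3    2   -2]
  r1: [   0    1    2    0   -1   -1    1]
Fix exponent of Q at 1, c at 0, g at 0, γ at 0, t at 0; solve each RREF row for its pivot's exponent:
  r0: exp(v) + (-1)·1 = 0 ⇒ exp(v) = 1
  r1: exp(α) + (2)·1 = 0 ⇒ exp(α) = -2
Π_1 = v · α^-2 · Q

["1", "-2", "1", "0", "0", "0", "0"]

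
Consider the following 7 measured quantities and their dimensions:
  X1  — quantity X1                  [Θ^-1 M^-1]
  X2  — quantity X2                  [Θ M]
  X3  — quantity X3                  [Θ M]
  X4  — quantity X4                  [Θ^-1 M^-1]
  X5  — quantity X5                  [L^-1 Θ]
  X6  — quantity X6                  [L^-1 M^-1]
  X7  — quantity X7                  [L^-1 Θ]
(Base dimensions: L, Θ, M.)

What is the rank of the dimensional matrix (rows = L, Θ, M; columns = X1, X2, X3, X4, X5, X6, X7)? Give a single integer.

Exponent matrix [L,Θ,M] × [X1,X2,X3,X4,X5,X6,X7]:
  L: [ 0  0  0  0 -1 -1 -1]
  Θ: [-1  1  1 -1  1  0  1]
  M: [-1  1  1 -1  0 -1  0]
RREF → pivots at {X1,X5} ⇒ r = 2

2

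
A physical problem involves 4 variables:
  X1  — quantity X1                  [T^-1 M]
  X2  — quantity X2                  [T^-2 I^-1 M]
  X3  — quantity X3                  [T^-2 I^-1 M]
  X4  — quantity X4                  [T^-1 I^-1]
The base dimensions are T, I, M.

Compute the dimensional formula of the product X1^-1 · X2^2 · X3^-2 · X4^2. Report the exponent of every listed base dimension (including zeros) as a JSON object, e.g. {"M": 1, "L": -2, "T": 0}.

{"T": -1, "I": -2, "M": -1}

Exponent matrix [T,I,M] × [X1,X2,X3,X4]:
  T: [-1 -2 -2 -1]
  I: [ 0 -1 -1 -1]
  M: [ 1  1  1  0]
  [T]: (-1)·-1+(2)·-2+(-2)·-2+(2)·-1 = -1
  [I]: (-1)·0+(2)·-1+(-2)·-1+(2)·-1 = -2
  [M]: (-1)·1+(2)·1+(-2)·1+(2)·0 = -1
⇒ T^-1 I^-2 M^-1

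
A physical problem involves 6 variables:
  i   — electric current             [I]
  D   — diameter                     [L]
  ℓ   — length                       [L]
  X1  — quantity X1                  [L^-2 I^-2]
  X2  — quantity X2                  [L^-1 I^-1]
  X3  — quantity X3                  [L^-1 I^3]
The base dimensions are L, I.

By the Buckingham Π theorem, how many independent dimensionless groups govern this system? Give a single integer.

Write exponents as rows L,I / cols i,D,ℓ,X1,X2,X3:
  L: [ 0  1  1 -2 -1 -1]
  I: [ 1  0  0 -2 -1  3]
Row reduction gives pivot columns i,D; rank = 2
n=6, r=2 ⇒ 4 dimensionless groups

4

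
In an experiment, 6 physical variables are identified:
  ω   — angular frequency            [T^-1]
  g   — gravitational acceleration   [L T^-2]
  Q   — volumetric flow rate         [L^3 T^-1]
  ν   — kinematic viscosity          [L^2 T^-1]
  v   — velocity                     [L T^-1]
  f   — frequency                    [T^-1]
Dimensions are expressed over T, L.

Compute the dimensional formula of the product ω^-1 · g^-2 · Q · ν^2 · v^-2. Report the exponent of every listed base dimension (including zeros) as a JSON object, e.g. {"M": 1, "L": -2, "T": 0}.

{"T": 4, "L": 3}

Write exponents as rows T,L / cols ω,g,Q,ν,v,f:
  T: [-1 -2 -1 -1 -1 -1]
  L: [ 0  1  3  2  1  0]
  [T]: (-1)·-1+(-2)·-2+(1)·-1+(2)·-1+(-2)·-1 = 4
  [L]: (-1)·0+(-2)·1+(1)·3+(2)·2+(-2)·1 = 3
⇒ T^4 L^3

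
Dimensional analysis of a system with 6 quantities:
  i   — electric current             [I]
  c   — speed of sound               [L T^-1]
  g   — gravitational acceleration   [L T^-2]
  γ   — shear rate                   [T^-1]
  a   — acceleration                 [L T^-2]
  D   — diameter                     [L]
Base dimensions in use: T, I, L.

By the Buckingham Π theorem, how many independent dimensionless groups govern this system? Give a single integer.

Exponent matrix [T,I,L] × [i,c,g,γ,a,D]:
  T: [ 0 -1 -2 -1 -2  0]
  I: [ 1  0  0  0  0  0]
  L: [ 0  1  1  0  1  1]
RREF → pivots at {i,c,g} ⇒ r = 3
6 vars − rank 3 = 3 Π groups

3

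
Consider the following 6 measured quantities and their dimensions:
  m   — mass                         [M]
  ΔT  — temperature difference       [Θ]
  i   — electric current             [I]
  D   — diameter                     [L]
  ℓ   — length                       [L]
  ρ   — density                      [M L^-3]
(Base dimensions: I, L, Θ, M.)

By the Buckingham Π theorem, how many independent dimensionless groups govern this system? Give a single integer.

2

Exponent matrix [I,L,Θ,M] × [m,ΔT,i,D,ℓ,ρ]:
  I: [ 0  0  1  0  0  0]
  L: [ 0  0  0  1  1 -3]
  Θ: [ 0  1  0  0  0  0]
  M: [ 1  0  0  0  0  1]
Echelon form has 4 nonzero rows (pivots: m,ΔT,i,D)
6 vars − rank 4 = 2 Π groups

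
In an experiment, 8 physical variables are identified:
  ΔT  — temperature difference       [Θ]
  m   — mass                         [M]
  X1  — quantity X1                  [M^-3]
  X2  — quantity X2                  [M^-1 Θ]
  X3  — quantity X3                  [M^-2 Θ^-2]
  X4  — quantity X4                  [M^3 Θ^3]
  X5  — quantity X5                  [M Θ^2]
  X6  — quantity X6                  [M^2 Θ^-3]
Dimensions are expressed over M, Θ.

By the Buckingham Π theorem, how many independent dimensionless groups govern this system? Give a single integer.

Exponent matrix [M,Θ] × [ΔT,m,X1,X2,X3,X4,X5,X6]:
  M: [ 0  1 -3 -1 -2  3  1  2]
  Θ: [ 1  0  0  1 -2  3  2 -3]
RREF → pivots at {ΔT,m} ⇒ r = 2
8 vars − rank 2 = 6 Π groups

6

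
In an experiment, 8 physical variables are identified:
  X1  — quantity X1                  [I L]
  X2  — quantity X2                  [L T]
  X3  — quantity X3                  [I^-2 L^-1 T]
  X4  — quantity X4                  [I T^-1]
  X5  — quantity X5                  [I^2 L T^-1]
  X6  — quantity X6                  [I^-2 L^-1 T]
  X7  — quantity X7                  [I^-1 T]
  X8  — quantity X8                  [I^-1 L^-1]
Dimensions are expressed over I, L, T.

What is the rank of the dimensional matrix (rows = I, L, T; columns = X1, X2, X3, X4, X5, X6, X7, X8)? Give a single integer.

Dimensional matrix (I×L×T by X1×X2×X3×X4×X5×X6×X7×X8):
  I: [ 1  0 -2  1  2 -2 -1 -1]
  L: [ 1  1 -1  0  1 -1  0 -1]
  T: [ 0  1  1 -1 -1  1  1  0]
Row reduction gives pivot columns X1,X2; rank = 2

2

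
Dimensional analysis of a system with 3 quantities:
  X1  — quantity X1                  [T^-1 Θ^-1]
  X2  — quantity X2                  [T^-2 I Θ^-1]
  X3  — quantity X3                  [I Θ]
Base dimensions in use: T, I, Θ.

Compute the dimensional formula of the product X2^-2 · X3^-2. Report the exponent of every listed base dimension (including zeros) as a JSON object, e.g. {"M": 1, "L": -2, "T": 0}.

{"T": 4, "I": -4, "Θ": 0}

Dimensional matrix (T×I×Θ by X1×X2×X3):
  T: [-1 -2  0]
  I: [ 0  1  1]
  Θ: [-1 -1  1]
  [T]: (-2)·-2+(-2)·0 = 4
  [I]: (-2)·1+(-2)·1 = -4
  [Θ]: (-2)·-1+(-2)·1 = 0
⇒ T^4 I^-4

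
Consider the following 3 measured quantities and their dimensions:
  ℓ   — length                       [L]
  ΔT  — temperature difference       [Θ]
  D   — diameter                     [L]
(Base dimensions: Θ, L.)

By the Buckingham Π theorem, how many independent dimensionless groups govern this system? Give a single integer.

Write exponents as rows Θ,L / cols ℓ,ΔT,D:
  Θ: [ 0  1  0]
  L: [ 1  0  1]
RREF → pivots at {ℓ,ΔT} ⇒ r = 2
Π count = n − r = 3 − 2 = 1

1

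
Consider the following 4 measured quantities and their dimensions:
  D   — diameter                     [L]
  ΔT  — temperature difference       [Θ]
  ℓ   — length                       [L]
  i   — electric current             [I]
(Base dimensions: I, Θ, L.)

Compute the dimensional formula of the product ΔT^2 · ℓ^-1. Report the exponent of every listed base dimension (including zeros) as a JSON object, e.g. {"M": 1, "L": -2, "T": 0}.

Dimensional matrix (I×Θ×L by D×ΔT×ℓ×i):
  I: [ 0  0  0  1]
  Θ: [ 0  1  0  0]
  L: [ 1  0  1  0]
  [I]: (2)·0+(-1)·0 = 0
  [Θ]: (2)·1+(-1)·0 = 2
  [L]: (2)·0+(-1)·1 = -1
⇒ Θ^2 L^-1

{"I": 0, "Θ": 2, "L": -1}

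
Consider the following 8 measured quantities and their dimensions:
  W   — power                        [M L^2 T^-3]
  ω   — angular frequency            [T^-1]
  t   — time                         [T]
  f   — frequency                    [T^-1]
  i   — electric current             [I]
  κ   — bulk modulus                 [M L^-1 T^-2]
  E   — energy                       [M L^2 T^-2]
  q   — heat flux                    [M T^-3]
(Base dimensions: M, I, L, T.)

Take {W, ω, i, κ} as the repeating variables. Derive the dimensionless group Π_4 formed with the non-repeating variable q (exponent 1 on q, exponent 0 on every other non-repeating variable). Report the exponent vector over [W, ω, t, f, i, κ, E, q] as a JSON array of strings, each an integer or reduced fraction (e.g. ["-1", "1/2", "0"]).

["-1/3", "-2/3", "0", "0", "0", "-2/3", "0", "1"]

Write exponents as rows M,I,L,T / cols W,ω,t,f,i,κ,E,q:
  M: [ 1  0  0  0  0  1  1  1]
  I: [ 0  0  0  0  1  0  0  0]
  L: [ 2  0  0  0  0 -1  2  0]
  T: [-3 -1  1 -1  0 -2 -2 -3]
Row reduction gives pivot columns W,ω,i,κ; rank = 4
Repeat: W,ω,i,κ; free: t,f,E,q
RREF:
  r0: [   1    0    0    0    0    0    1  1/3]
  r1: [   0    1   -1    1    0    0   -1  2/3]
  r2: [   0    0    0    0    1    0    0    0]
  r3: [   0    0    0    0    0    1    0  2/3]
Fix exponent of q at 1, t at 0, f at 0, E at 0; solve each RREF row for its pivot's exponent:
  r0: exp(W) + (1/3)·1 = 0 ⇒ exp(W) = -1/3
  r1: exp(ω) + (2/3)·1 = 0 ⇒ exp(ω) = -2/3
  r2: exp(i) + (0)·1 = 0 ⇒ exp(i) = 0
  r3: exp(κ) + (2/3)·1 = 0 ⇒ exp(κ) = -2/3
Π_4 = W^(-1/3) · ω^(-2/3) · κ^(-2/3) · q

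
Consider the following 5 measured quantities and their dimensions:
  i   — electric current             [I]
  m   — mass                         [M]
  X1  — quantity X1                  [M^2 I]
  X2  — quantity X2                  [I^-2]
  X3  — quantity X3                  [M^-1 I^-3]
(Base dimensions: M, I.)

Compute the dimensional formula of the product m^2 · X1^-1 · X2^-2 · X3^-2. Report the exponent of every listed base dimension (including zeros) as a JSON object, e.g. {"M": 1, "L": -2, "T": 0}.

Write exponents as rows M,I / cols i,m,X1,X2,X3:
  M: [ 0  1  2  0 -1]
  I: [ 1  0  1 -2 -3]
  [M]: (2)·1+(-1)·2+(-2)·0+(-2)·-1 = 2
  [I]: (2)·0+(-1)·1+(-2)·-2+(-2)·-3 = 9
⇒ M^2 I^9

{"M": 2, "I": 9}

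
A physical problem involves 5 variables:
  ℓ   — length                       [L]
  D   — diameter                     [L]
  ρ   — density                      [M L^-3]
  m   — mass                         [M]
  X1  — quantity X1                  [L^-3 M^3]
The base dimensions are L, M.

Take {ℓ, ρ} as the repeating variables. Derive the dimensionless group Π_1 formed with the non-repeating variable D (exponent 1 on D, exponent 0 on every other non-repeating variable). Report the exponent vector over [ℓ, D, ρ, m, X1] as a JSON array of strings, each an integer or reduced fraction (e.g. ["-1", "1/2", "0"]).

Exponent matrix [L,M] × [ℓ,D,ρ,m,X1]:
  L: [ 1  1 -3  0 -3]
  M: [ 0  0  1  1  3]
Echelon form has 2 nonzero rows (pivots: ℓ,ρ)
Pivot set = {ℓ,ρ}, free = {D,m,X1}
RREF:
  r0: [   1    1    0    3    6]
  r1: [   0    0    1    1    3]
Fix exponent of D at 1, m at 0, X1 at 0; solve each RREF row for its pivot's exponent:
  r0: exp(ℓ) + (1)·1 = 0 ⇒ exp(ℓ) = -1
  r1: exp(ρ) + (0)·1 = 0 ⇒ exp(ρ) = 0
Π_1 = ℓ^-1 · D

["-1", "1", "0", "0", "0"]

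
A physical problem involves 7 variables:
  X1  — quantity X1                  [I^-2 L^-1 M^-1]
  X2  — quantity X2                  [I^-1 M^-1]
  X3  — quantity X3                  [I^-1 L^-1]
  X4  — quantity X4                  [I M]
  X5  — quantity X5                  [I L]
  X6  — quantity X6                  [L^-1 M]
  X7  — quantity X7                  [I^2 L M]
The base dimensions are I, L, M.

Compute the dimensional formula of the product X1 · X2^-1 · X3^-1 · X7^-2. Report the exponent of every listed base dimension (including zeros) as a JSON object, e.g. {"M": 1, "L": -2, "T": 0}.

{"I": -4, "L": -2, "M": -2}

Dimensional matrix (I×L×M by X1×X2×X3×X4×X5×X6×X7):
  I: [-2 -1 -1  1  1  0  2]
  L: [-1  0 -1  0  1 -1  1]
  M: [-1 -1  0  1  0  1  1]
  [I]: (1)·-2+(-1)·-1+(-1)·-1+(-2)·2 = -4
  [L]: (1)·-1+(-1)·0+(-1)·-1+(-2)·1 = -2
  [M]: (1)·-1+(-1)·-1+(-1)·0+(-2)·1 = -2
⇒ I^-4 L^-2 M^-2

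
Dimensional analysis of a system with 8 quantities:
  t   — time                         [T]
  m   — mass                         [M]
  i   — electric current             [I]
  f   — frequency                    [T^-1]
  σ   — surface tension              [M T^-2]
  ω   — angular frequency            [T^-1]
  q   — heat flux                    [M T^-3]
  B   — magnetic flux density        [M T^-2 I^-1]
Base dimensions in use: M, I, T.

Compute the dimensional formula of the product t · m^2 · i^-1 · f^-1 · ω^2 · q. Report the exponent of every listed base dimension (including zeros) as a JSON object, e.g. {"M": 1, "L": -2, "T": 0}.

Dimensional matrix (M×I×T by t×m×i×f×σ×ω×q×B):
  M: [ 0  1  0  0  1  0  1  1]
  I: [ 0  0  1  0  0  0  0 -1]
  T: [ 1  0  0 -1 -2 -1 -3 -2]
  [M]: (1)·0+(2)·1+(-1)·0+(-1)·0+(2)·0+(1)·1 = 3
  [I]: (1)·0+(2)·0+(-1)·1+(-1)·0+(2)·0+(1)·0 = -1
  [T]: (1)·1+(2)·0+(-1)·0+(-1)·-1+(2)·-1+(1)·-3 = -3
⇒ M^3 I^-1 T^-3

{"M": 3, "I": -1, "T": -3}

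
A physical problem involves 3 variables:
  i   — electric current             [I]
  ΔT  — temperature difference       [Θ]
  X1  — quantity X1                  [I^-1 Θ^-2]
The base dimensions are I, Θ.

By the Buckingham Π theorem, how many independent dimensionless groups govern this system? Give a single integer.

Exponent matrix [I,Θ] × [i,ΔT,X1]:
  I: [ 1  0 -1]
  Θ: [ 0  1 -2]
Row reduction gives pivot columns i,ΔT; rank = 2
3 vars − rank 2 = 1 Π group

1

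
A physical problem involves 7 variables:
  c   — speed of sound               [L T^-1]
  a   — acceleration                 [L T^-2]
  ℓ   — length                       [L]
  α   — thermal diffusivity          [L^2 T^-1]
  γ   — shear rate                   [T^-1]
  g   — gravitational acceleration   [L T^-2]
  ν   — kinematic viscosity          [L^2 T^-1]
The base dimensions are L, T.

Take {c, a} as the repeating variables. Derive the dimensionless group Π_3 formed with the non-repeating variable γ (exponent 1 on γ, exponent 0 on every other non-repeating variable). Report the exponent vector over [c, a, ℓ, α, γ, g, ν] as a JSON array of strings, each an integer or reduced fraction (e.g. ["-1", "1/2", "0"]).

["1", "-1", "0", "0", "1", "0", "0"]

Exponent matrix [L,T] × [c,a,ℓ,α,γ,g,ν]:
  L: [ 1  1  1  2  0  1  2]
  T: [-1 -2  0 -1 -1 -2 -1]
RREF → pivots at {c,a} ⇒ r = 2
Pivot set = {c,a}, free = {ℓ,α,γ,g,ν}
RREF:
  r0: [   1    0    2    3   -1    0    3]
  r1: [   0    1   -1   -1    1    1   -1]
Fix exponent of γ at 1, ℓ at 0, α at 0, g at 0, ν at 0; solve each RREF row for its pivot's exponent:
  r0: exp(c) + (-1)·1 = 0 ⇒ exp(c) = 1
  r1: exp(a) + (1)·1 = 0 ⇒ exp(a) = -1
Π_3 = c · a^-1 · γ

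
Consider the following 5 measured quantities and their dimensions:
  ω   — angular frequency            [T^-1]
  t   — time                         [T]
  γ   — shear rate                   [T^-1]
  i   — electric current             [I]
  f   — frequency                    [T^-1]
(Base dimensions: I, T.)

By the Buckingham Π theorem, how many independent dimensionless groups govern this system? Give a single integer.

3

Exponent matrix [I,T] × [ω,t,γ,i,f]:
  I: [ 0  0  0  1  0]
  T: [-1  1 -1  0 -1]
Echelon form has 2 nonzero rows (pivots: ω,i)
Π count = n − r = 5 − 2 = 3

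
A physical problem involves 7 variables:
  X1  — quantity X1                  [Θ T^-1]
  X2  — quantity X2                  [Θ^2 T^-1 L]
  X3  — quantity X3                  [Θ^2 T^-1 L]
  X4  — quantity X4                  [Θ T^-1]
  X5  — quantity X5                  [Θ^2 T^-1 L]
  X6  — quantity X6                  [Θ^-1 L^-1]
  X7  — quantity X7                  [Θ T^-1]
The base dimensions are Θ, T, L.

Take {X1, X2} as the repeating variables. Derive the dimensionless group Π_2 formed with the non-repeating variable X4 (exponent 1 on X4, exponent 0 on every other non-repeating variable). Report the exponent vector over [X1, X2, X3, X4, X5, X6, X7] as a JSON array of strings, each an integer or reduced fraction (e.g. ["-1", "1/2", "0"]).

["-1", "0", "0", "1", "0", "0", "0"]

Dimensional matrix (Θ×T×L by X1×X2×X3×X4×X5×X6×X7):
  Θ: [ 1  2  2  1  2 -1  1]
  T: [-1 -1 -1 -1 -1  0 -1]
  L: [ 0  1  1  0  1 -1  0]
Row reduction gives pivot columns X1,X2; rank = 2
Repeat: X1,X2; free: X3,X4,X5,X6,X7
RREF:
  r0: [   1    0    0    1    0    1    1]
  r1: [   0    1    1    0    1   -1    0]
  r2: [   0    0    0    0    0    0    0]
Fix exponent of X4 at 1, X3 at 0, X5 at 0, X6 at 0, X7 at 0; solve each RREF row for its pivot's exponent:
  r0: exp(X1) + (1)·1 = 0 ⇒ exp(X1) = -1
  r1: exp(X2) + (0)·1 = 0 ⇒ exp(X2) = 0
Π_2 = X1^-1 · X4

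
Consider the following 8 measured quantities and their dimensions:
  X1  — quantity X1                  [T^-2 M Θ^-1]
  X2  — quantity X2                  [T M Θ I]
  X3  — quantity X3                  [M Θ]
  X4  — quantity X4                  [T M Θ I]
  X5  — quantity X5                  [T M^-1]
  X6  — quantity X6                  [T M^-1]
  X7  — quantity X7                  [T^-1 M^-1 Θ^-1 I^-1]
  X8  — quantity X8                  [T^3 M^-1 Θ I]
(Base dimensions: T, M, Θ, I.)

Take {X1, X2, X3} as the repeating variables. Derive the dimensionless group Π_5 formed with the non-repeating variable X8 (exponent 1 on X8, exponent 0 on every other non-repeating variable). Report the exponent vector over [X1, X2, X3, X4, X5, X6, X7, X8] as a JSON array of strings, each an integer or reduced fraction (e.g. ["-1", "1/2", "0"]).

["1", "-1", "1", "0", "0", "0", "0", "1"]

Write exponents as rows T,M,Θ,I / cols X1,X2,X3,X4,X5,X6,X7,X8:
  T: [-2  1  0  1  1  1 -1  3]
  M: [ 1  1  1  1 -1 -1 -1 -1]
  Θ: [-1  1  1  1  0  0 -1  1]
  I: [ 0  1  0  1  0  0 -1  1]
Echelon form has 3 nonzero rows (pivots: X1,X2,X3)
Repeat: X1,X2,X3; free: X4,X5,X6,X7,X8
RREF:
  r0: [   1    0    0    0 -1/2 -1/2    0   -1]
  r1: [   0    1    0    1    0    0   -1    1]
  r2: [   0    0    1    0 -1/2 -1/2    0   -1]
  r3: [   0    0    0    0    0    0    0    0]
Fix exponent of X8 at 1, X4 at 0, X5 at 0, X6 at 0, X7 at 0; solve each RREF row for its pivot's exponent:
  r0: exp(X1) + (-1)·1 = 0 ⇒ exp(X1) = 1
  r1: exp(X2) + (1)·1 = 0 ⇒ exp(X2) = -1
  r2: exp(X3) + (-1)·1 = 0 ⇒ exp(X3) = 1
Π_5 = X1 · X2^-1 · X3 · X8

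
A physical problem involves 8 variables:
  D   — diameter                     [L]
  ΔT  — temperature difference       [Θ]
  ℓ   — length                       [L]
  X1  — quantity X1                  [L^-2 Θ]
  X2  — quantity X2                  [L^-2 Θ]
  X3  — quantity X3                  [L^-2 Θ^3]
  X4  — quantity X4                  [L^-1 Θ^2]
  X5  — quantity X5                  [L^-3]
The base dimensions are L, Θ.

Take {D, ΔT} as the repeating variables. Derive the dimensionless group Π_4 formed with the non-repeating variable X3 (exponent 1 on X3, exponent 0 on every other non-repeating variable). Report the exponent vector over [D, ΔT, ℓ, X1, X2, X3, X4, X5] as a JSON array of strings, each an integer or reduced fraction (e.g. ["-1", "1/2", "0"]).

Write exponents as rows L,Θ / cols D,ΔT,ℓ,X1,X2,X3,X4,X5:
  L: [ 1  0  1 -2 -2 -2 -1 -3]
  Θ: [ 0  1  0  1  1  3  2  0]
Echelon form has 2 nonzero rows (pivots: D,ΔT)
Pivot set = {D,ΔT}, free = {ℓ,X1,X2,X3,X4,X5}
RREF:
  r0: [   1    0    1   -2   -2   -2   -1   -3]
  r1: [   0    1    0    1    1    3    2    0]
Fix exponent of X3 at 1, ℓ at 0, X1 at 0, X2 at 0, X4 at 0, X5 at 0; solve each RREF row for its pivot's exponent:
  r0: exp(D) + (-2)·1 = 0 ⇒ exp(D) = 2
  r1: exp(ΔT) + (3)·1 = 0 ⇒ exp(ΔT) = -3
Π_4 = D^2 · ΔT^-3 · X3

["2", "-3", "0", "0", "0", "1", "0", "0"]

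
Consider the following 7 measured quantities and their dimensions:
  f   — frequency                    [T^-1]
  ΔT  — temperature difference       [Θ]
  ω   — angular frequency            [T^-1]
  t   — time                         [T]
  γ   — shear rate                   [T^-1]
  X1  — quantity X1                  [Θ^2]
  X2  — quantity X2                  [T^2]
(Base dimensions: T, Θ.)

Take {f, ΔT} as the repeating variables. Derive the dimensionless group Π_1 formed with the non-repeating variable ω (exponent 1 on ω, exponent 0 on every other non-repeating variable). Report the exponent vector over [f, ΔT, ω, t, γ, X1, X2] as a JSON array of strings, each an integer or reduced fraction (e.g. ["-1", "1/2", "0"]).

["-1", "0", "1", "0", "0", "0", "0"]

Write exponents as rows T,Θ / cols f,ΔT,ω,t,γ,X1,X2:
  T: [-1  0 -1  1 -1  0  2]
  Θ: [ 0  1  0  0  0  2  0]
Echelon form has 2 nonzero rows (pivots: f,ΔT)
Repeat: f,ΔT; free: ω,t,γ,X1,X2
RREF:
  r0: [   1    0    1   -1    1    0   -2]
  r1: [   0    1    0    0    0    2    0]
Fix exponent of ω at 1, t at 0, γ at 0, X1 at 0, X2 at 0; solve each RREF row for its pivot's exponent:
  r0: exp(f) + (1)·1 = 0 ⇒ exp(f) = -1
  r1: exp(ΔT) + (0)·1 = 0 ⇒ exp(ΔT) = 0
Π_1 = f^-1 · ω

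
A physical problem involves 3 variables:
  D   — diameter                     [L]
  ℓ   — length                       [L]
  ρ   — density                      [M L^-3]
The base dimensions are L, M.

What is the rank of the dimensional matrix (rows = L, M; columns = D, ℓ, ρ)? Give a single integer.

2

Write exponents as rows L,M / cols D,ℓ,ρ:
  L: [ 1  1 -3]
  M: [ 0  0  1]
Echelon form has 2 nonzero rows (pivots: D,ρ)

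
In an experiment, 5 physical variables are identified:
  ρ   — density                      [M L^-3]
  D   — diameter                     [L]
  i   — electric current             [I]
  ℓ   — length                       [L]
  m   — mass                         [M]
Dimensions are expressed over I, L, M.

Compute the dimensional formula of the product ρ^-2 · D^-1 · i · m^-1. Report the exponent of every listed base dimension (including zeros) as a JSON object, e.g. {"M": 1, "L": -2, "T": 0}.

Write exponents as rows I,L,M / cols ρ,D,i,ℓ,m:
  I: [ 0  0  1  0  0]
  L: [-3  1  0  1  0]
  M: [ 1  0  0  0  1]
  [I]: (-2)·0+(-1)·0+(1)·1+(-1)·0 = 1
  [L]: (-2)·-3+(-1)·1+(1)·0+(-1)·0 = 5
  [M]: (-2)·1+(-1)·0+(1)·0+(-1)·1 = -3
⇒ I L^5 M^-3

{"I": 1, "L": 5, "M": -3}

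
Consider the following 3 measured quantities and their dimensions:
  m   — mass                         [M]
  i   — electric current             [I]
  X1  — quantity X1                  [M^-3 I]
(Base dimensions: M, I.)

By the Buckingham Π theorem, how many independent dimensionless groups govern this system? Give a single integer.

1

Write exponents as rows M,I / cols m,i,X1:
  M: [ 1  0 -3]
  I: [ 0  1  1]
RREF → pivots at {m,i} ⇒ r = 2
n=3, r=2 ⇒ 1 dimensionless group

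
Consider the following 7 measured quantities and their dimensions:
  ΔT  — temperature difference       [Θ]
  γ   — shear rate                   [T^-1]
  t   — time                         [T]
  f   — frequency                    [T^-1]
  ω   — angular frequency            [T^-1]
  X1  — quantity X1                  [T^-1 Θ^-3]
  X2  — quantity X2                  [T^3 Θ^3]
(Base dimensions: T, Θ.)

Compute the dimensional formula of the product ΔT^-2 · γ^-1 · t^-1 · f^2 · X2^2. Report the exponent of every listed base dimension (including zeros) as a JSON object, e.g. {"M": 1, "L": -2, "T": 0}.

Write exponents as rows T,Θ / cols ΔT,γ,t,f,ω,X1,X2:
  T: [ 0 -1  1 -1 -1 -1  3]
  Θ: [ 1  0  0  0  0 -3  3]
  [T]: (-2)·0+(-1)·-1+(-1)·1+(2)·-1+(2)·3 = 4
  [Θ]: (-2)·1+(-1)·0+(-1)·0+(2)·0+(2)·3 = 4
⇒ T^4 Θ^4

{"T": 4, "Θ": 4}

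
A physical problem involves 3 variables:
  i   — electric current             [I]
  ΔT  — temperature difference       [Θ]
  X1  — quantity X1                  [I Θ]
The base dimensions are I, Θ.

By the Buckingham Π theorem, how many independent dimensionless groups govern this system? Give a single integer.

Write exponents as rows I,Θ / cols i,ΔT,X1:
  I: [ 1  0  1]
  Θ: [ 0  1  1]
Row reduction gives pivot columns i,ΔT; rank = 2
3 vars − rank 2 = 1 Π group

1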